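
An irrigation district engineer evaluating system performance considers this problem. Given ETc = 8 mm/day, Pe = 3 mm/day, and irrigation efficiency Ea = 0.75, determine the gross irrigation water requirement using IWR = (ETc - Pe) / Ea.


IWR = (ETc - Pe) / Ea
    = (8 - 3) / 0.75
    = 5 / 0.75
    = 6.67 mm/day


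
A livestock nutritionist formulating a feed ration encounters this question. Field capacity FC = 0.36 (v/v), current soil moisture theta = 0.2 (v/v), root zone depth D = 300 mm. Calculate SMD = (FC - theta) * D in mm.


SMD = (FC - theta) * D
    = (0.36 - 0.2) * 300
    = 0.160 * 300
    = 48 mm


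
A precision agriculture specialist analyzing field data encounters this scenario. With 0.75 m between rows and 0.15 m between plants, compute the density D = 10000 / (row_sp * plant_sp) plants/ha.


D = 10000 / (row_sp * plant_sp)
  = 10000 / (0.75 * 0.15)
  = 10000 / 0.1125
  = 88888.89 plants/ha


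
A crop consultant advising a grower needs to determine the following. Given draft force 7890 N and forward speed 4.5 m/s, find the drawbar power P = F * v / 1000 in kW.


P = F * v / 1000
  = 7890 * 4.5 / 1000
  = 35505 / 1000
  = 35.51 kW


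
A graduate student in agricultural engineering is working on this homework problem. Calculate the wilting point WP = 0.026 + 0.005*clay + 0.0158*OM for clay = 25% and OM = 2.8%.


WP = 0.026 + 0.005*25 + 0.0158*2.8
   = 0.026 + 0.1250 + 0.0442
   = 0.1952


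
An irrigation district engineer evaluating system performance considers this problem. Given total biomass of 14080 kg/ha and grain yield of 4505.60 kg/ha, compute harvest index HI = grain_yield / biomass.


HI = grain_yield / biomass
   = 4505.60 / 14080
   = 0.32


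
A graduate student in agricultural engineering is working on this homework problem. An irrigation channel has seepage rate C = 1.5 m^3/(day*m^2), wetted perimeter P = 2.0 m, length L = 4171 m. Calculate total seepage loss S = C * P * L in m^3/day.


S = C * P * L
  = 1.5 * 2.0 * 4171
  = 12513 m^3/day


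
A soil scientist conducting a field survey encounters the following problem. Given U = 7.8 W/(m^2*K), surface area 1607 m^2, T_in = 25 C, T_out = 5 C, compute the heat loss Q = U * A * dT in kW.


dT = 25 - (5) = 20 K
Q = U * A * dT
  = 7.8 * 1607 * 20
  = 250692 W = 250.69 kW


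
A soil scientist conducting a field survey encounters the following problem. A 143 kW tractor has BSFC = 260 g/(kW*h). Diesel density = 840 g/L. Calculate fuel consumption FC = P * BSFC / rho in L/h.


FC = P * BSFC / rho_fuel
   = 143 * 260 / 840
   = 37180 / 840
   = 44.26 L/h


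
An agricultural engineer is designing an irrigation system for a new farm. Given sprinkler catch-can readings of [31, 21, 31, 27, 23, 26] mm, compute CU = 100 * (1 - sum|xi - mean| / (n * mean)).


xbar = 159 / 6 = 26.500
sum|xi - xbar| = 19
CU = 100 * (1 - 19 / (6 * 26.500))
   = 100 * (1 - 0.1195)
   = 88.05%


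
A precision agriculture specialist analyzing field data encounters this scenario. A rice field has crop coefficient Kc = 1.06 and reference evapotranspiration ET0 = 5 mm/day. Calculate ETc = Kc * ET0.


ETc = Kc * ET0
    = 1.06 * 5
    = 5.30 mm/day


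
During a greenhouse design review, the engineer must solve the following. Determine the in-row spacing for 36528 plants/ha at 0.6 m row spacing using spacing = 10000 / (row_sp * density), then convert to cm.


spacing = 10000 / (row_sp * density)
        = 10000 / (0.6 * 36528)
        = 10000 / 21916.80
        = 0.45627 m = 45.63 cm


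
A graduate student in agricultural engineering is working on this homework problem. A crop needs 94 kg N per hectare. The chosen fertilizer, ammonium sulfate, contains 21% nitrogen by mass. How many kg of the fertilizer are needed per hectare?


Rate = N_required / (N_content / 100)
     = 94 / (21 / 100)
     = 94 / 0.21
     = 447.62 kg/ha


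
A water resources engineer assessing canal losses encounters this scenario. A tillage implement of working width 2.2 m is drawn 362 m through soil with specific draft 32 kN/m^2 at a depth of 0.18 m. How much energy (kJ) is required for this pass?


E = k * d * w * L
  = 32 * 0.18 * 2.2 * 362
  = 4587.26 kJ


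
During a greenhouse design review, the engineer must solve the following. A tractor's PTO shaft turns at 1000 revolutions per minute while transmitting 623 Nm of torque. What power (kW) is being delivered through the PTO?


P = 2*pi*n*T / 60000
  = 2*pi * 1000 * 623 / 60000
  = 3914424.45 / 60000
  = 65.24 kW


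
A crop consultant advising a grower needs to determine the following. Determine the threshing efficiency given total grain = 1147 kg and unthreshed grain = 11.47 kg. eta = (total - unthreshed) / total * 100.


eta = (total - unthreshed) / total * 100
    = (1147 - 11.47) / 1147 * 100
    = 1135.53 / 1147 * 100
    = 99%


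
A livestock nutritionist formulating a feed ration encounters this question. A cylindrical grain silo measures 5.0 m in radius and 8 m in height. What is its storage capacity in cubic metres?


V = pi * r^2 * h
  = pi * 5.0^2 * 8
  = pi * 25 * 8
  = 628.32 m^3


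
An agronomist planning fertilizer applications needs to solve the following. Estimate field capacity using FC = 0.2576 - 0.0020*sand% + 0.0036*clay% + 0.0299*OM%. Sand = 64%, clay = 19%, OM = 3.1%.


FC = 0.2576 - 0.0020*64 + 0.0036*19 + 0.0299*3.1
   = 0.2576 - 0.1280 + 0.0684 + 0.0927
   = 0.2907


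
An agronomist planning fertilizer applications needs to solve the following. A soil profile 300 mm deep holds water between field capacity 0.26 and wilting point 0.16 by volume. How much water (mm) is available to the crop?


AW = (FC - WP) * D
   = (0.26 - 0.16) * 300
   = 0.10 * 300
   = 30 mm


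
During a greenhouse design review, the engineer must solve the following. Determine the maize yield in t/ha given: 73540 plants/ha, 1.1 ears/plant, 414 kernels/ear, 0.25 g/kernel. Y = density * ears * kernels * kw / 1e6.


Y = density * ears * kernels * kw
  = 73540 * 1.1 * 414 * 0.25 g/ha
  = 8372529 g/ha
  = 8372.53 kg/ha = 8.37 t/ha


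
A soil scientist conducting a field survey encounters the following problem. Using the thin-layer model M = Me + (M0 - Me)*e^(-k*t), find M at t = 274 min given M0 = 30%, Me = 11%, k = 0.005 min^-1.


M = Me + (M0 - Me) * e^(-k*t)
  = 11 + (30 - 11) * e^(-0.005*274)
  = 11 + 19 * e^(-1.370)
  = 11 + 19 * 0.25411
  = 11 + 4.8280
  = 15.83%


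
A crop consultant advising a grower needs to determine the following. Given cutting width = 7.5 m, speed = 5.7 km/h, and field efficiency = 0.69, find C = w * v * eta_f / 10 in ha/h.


C = w * v * eta_f / 10
  = 7.5 * 5.7 * 0.69 / 10
  = 29.50 / 10
  = 2.95 ha/h


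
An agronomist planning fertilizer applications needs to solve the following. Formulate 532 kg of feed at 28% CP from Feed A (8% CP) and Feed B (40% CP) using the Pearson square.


parts_A = CP_b - target = 40 - 28 = 12
parts_B = target - CP_a = 28 - 8 = 20
total_parts = 12 + 20 = 32
Feed A = 532 * 12 / 32 = 199.50 kg
Feed B = 532 * 20 / 32 = 332.50 kg

199.50 kg


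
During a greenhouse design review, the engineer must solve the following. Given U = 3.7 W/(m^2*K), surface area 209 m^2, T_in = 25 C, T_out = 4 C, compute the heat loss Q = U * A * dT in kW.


dT = 25 - (4) = 21 K
Q = U * A * dT
  = 3.7 * 209 * 21
  = 16239.30 W = 16.24 kW


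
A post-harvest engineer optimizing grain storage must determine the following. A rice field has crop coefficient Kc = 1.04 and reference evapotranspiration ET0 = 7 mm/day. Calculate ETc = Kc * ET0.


ETc = Kc * ET0
    = 1.04 * 7
    = 7.28 mm/day


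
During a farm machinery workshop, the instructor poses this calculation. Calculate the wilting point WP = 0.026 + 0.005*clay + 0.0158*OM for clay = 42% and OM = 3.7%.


WP = 0.026 + 0.005*42 + 0.0158*3.7
   = 0.026 + 0.2100 + 0.0585
   = 0.2945


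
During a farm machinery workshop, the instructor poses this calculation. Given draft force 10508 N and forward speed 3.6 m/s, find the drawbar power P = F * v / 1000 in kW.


P = F * v / 1000
  = 10508 * 3.6 / 1000
  = 37828.80 / 1000
  = 37.83 kW


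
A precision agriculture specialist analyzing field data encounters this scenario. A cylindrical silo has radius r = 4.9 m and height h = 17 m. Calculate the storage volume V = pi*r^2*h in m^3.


V = pi * r^2 * h
  = pi * 4.9^2 * 17
  = pi * 24.01 * 17
  = 1282.30 m^3


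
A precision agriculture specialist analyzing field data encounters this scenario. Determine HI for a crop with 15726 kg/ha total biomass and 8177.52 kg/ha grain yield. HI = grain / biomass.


HI = grain_yield / biomass
   = 8177.52 / 15726
   = 0.52


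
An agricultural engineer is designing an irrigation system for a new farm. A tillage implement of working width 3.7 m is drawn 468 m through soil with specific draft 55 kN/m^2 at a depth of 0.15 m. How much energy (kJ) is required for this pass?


E = k * d * w * L
  = 55 * 0.15 * 3.7 * 468
  = 14285.70 kJ


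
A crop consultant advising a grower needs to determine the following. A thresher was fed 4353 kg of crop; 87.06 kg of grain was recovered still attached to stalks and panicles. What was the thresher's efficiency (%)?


eta = (total - unthreshed) / total * 100
    = (4353 - 87.06) / 4353 * 100
    = 4265.94 / 4353 * 100
    = 98%


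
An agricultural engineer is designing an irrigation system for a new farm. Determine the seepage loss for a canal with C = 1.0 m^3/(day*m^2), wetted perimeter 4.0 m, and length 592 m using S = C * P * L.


S = C * P * L
  = 1.0 * 4.0 * 592
  = 2368 m^3/day


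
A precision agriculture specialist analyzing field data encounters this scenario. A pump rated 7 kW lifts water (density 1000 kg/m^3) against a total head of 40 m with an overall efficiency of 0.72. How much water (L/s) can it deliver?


Q = (P * 1000 * eta) / (rho * g * H)
  = (7 * 1000 * 0.72) / (1000 * 9.81 * 40)
  = 5040 / 392400
  = 0.01284 m^3/s = 12.84 L/s


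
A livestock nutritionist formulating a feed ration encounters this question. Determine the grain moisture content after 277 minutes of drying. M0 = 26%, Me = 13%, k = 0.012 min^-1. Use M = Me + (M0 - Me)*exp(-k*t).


M = Me + (M0 - Me) * e^(-k*t)
  = 13 + (26 - 13) * e^(-0.012*277)
  = 13 + 13 * e^(-3.324)
  = 13 + 13 * 0.03601
  = 13 + 0.4681
  = 13.47%


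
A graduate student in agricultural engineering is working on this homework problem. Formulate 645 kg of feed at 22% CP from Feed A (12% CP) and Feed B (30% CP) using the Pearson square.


parts_A = CP_b - target = 30 - 22 = 8
parts_B = target - CP_a = 22 - 12 = 10
total_parts = 8 + 10 = 18
Feed A = 645 * 8 / 18 = 286.67 kg
Feed B = 645 * 10 / 18 = 358.33 kg

286.67 kg


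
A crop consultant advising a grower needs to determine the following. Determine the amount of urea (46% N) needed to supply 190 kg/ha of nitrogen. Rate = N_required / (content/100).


Rate = N_required / (N_content / 100)
     = 190 / (46 / 100)
     = 190 / 0.46
     = 413.04 kg/ha


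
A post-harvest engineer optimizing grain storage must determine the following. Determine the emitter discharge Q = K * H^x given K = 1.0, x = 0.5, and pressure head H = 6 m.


Q = K * H^x
  = 1.0 * 6^0.5
  = 1.0 * 2.4495
  = 2.45 L/h


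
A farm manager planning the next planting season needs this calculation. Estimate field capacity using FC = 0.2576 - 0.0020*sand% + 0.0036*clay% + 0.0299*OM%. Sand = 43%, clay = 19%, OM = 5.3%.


FC = 0.2576 - 0.0020*43 + 0.0036*19 + 0.0299*5.3
   = 0.2576 - 0.0860 + 0.0684 + 0.1585
   = 0.3985


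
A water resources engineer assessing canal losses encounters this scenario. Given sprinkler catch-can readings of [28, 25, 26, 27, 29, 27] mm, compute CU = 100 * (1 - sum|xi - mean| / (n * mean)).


xbar = 162 / 6 = 27
sum|xi - xbar| = 6
CU = 100 * (1 - 6 / (6 * 27))
   = 100 * (1 - 0.0370)
   = 96.30%


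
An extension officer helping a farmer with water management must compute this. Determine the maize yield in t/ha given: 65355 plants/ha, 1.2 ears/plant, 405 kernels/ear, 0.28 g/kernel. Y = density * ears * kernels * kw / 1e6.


Y = density * ears * kernels * kw
  = 65355 * 1.2 * 405 * 0.28 g/ha
  = 8893508.40 g/ha
  = 8893.51 kg/ha = 8.89 t/ha


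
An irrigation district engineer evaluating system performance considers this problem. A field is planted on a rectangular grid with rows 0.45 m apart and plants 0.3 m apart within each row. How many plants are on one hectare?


D = 10000 / (row_sp * plant_sp)
  = 10000 / (0.45 * 0.3)
  = 10000 / 0.1350
  = 74074.07 plants/ha


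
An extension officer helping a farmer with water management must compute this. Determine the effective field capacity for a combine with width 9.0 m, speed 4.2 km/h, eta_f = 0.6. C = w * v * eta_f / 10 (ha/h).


C = w * v * eta_f / 10
  = 9.0 * 4.2 * 0.6 / 10
  = 22.68 / 10
  = 2.27 ha/h


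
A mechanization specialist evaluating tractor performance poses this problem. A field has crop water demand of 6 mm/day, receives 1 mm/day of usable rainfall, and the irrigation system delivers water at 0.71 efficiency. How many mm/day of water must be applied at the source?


IWR = (ETc - Pe) / Ea
    = (6 - 1) / 0.71
    = 5 / 0.71
    = 7.04 mm/day


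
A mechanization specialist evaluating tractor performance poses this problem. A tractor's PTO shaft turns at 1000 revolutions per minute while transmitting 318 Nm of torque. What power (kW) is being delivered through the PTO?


P = 2*pi*n*T / 60000
  = 2*pi * 1000 * 318 / 60000
  = 1998052.93 / 60000
  = 33.30 kW


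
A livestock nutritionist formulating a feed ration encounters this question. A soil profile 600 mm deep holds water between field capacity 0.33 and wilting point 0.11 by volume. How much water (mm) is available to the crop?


AW = (FC - WP) * D
   = (0.33 - 0.11) * 600
   = 0.22 * 600
   = 132 mm


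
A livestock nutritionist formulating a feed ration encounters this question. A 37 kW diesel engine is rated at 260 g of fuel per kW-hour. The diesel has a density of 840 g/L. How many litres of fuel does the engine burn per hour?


FC = P * BSFC / rho_fuel
   = 37 * 260 / 840
   = 9620 / 840
   = 11.45 L/h


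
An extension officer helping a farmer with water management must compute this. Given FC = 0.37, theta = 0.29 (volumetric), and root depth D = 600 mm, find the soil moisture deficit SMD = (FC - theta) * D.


SMD = (FC - theta) * D
    = (0.37 - 0.29) * 600
    = 0.080 * 600
    = 48 mm


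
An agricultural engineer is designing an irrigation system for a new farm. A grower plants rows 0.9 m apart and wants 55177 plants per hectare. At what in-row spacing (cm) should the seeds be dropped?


spacing = 10000 / (row_sp * density)
        = 10000 / (0.9 * 55177)
        = 10000 / 49659.30
        = 0.20137 m = 20.14 cm


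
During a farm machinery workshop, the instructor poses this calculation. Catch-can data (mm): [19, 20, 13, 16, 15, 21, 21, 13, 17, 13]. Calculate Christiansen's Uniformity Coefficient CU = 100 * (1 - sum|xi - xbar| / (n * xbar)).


xbar = 168 / 10 = 16.800
sum|xi - xbar| = 28
CU = 100 * (1 - 28 / (10 * 16.800))
   = 100 * (1 - 0.1667)
   = 83.33%


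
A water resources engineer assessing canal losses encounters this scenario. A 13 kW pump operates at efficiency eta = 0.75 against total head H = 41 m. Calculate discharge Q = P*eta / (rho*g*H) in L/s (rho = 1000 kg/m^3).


Q = (P * 1000 * eta) / (rho * g * H)
  = (13 * 1000 * 0.75) / (1000 * 9.81 * 41)
  = 9750 / 402210
  = 0.02424 m^3/s = 24.24 L/s


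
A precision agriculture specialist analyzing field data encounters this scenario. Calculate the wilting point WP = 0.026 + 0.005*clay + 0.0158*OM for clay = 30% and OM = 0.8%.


WP = 0.026 + 0.005*30 + 0.0158*0.8
   = 0.026 + 0.1500 + 0.0126
   = 0.1886


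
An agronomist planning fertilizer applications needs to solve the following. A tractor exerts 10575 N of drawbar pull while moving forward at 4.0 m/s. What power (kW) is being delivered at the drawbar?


P = F * v / 1000
  = 10575 * 4.0 / 1000
  = 42300 / 1000
  = 42.30 kW


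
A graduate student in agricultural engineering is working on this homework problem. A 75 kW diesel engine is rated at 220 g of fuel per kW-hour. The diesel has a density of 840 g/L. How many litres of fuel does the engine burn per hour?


FC = P * BSFC / rho_fuel
   = 75 * 220 / 840
   = 16500 / 840
   = 19.64 L/h


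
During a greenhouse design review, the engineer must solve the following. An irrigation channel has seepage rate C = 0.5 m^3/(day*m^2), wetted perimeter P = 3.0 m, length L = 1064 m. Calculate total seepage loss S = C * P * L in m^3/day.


S = C * P * L
  = 0.5 * 3.0 * 1064
  = 1596 m^3/day


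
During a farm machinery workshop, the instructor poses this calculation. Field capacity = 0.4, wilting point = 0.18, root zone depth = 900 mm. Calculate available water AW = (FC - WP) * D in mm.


AW = (FC - WP) * D
   = (0.4 - 0.18) * 900
   = 0.22 * 900
   = 198 mm


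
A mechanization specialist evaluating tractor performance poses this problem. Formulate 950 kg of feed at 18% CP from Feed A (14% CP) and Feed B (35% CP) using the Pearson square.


parts_A = CP_b - target = 35 - 18 = 17
parts_B = target - CP_a = 18 - 14 = 4
total_parts = 17 + 4 = 21
Feed A = 950 * 17 / 21 = 769.05 kg
Feed B = 950 * 4 / 21 = 180.95 kg

769.05 kg


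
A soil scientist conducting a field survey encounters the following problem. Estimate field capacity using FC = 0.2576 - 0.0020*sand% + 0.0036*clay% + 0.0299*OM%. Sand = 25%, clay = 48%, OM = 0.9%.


FC = 0.2576 - 0.0020*25 + 0.0036*48 + 0.0299*0.9
   = 0.2576 - 0.0500 + 0.1728 + 0.0269
   = 0.4073


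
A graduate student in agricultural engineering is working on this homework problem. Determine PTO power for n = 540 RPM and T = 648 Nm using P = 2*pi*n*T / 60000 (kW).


P = 2*pi*n*T / 60000
  = 2*pi * 540 * 648 / 60000
  = 2198612.20 / 60000
  = 36.64 kW


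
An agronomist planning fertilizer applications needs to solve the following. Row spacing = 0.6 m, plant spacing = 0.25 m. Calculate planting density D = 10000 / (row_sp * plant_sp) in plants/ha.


D = 10000 / (row_sp * plant_sp)
  = 10000 / (0.6 * 0.25)
  = 10000 / 0.1500
  = 66666.67 plants/ha


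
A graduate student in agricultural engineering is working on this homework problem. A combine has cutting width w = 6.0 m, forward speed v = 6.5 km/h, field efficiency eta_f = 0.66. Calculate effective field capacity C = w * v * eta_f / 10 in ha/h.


C = w * v * eta_f / 10
  = 6.0 * 6.5 * 0.66 / 10
  = 25.74 / 10
  = 2.57 ha/h


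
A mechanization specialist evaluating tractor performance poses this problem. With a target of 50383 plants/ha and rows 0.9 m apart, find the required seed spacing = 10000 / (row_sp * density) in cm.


spacing = 10000 / (row_sp * density)
        = 10000 / (0.9 * 50383)
        = 10000 / 45344.70
        = 0.22053 m = 22.05 cm


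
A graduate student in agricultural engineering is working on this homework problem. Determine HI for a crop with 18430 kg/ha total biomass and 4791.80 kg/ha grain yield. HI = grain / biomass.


HI = grain_yield / biomass
   = 4791.80 / 18430
   = 0.26


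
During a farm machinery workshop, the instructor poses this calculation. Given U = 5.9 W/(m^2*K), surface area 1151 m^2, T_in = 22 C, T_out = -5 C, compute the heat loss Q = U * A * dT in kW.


dT = 22 - (-5) = 27 K
Q = U * A * dT
  = 5.9 * 1151 * 27
  = 183354.30 W = 183.35 kW


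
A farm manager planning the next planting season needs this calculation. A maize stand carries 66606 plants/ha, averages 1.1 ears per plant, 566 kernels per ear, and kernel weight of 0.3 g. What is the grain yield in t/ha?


Y = density * ears * kernels * kw
  = 66606 * 1.1 * 566 * 0.3 g/ha
  = 12440668.68 g/ha
  = 12440.67 kg/ha = 12.44 t/ha


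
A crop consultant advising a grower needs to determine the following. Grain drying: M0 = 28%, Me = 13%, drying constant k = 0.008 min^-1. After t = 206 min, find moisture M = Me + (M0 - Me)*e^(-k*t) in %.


M = Me + (M0 - Me) * e^(-k*t)
  = 13 + (28 - 13) * e^(-0.008*206)
  = 13 + 15 * e^(-1.648)
  = 13 + 15 * 0.19243
  = 13 + 2.8865
  = 15.89%


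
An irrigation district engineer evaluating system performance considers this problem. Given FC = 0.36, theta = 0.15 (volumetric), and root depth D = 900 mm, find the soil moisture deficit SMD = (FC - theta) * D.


SMD = (FC - theta) * D
    = (0.36 - 0.15) * 900
    = 0.210 * 900
    = 189 mm


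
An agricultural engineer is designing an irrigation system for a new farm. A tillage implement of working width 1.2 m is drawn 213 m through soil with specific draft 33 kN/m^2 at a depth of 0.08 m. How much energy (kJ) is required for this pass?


E = k * d * w * L
  = 33 * 0.08 * 1.2 * 213
  = 674.78 kJ


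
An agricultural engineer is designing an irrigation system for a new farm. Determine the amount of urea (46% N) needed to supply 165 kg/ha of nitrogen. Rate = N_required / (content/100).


Rate = N_required / (N_content / 100)
     = 165 / (46 / 100)
     = 165 / 0.46
     = 358.70 kg/ha


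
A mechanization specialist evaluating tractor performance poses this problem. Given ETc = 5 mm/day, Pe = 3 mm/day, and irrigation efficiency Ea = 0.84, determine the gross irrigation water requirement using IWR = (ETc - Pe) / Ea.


IWR = (ETc - Pe) / Ea
    = (5 - 3) / 0.84
    = 2 / 0.84
    = 2.38 mm/day


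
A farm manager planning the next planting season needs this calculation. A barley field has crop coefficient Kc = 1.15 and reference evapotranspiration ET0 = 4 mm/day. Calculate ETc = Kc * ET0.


ETc = Kc * ET0
    = 1.15 * 4
    = 4.60 mm/day


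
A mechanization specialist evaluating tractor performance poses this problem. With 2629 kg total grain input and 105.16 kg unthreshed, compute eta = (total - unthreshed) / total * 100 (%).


eta = (total - unthreshed) / total * 100
    = (2629 - 105.16) / 2629 * 100
    = 2523.84 / 2629 * 100
    = 96%


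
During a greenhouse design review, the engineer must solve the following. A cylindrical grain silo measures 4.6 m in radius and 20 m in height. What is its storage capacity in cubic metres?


V = pi * r^2 * h
  = pi * 4.6^2 * 20
  = pi * 21.16 * 20
  = 1329.52 m^3


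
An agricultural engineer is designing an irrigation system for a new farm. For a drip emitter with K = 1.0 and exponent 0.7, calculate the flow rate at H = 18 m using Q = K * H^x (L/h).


Q = K * H^x
  = 1.0 * 18^0.7
  = 1.0 * 7.5629
  = 7.56 L/h


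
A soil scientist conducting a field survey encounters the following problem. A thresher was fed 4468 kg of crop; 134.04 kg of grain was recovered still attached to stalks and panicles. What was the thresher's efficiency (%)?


eta = (total - unthreshed) / total * 100
    = (4468 - 134.04) / 4468 * 100
    = 4333.96 / 4468 * 100
    = 97%


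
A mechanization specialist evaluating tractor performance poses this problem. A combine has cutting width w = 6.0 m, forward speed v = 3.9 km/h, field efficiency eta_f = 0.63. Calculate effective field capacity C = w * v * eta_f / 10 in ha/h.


C = w * v * eta_f / 10
  = 6.0 * 3.9 * 0.63 / 10
  = 14.74 / 10
  = 1.47 ha/h


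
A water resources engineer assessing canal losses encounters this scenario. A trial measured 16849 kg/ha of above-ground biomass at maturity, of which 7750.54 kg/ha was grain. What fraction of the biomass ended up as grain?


HI = grain_yield / biomass
   = 7750.54 / 16849
   = 0.46


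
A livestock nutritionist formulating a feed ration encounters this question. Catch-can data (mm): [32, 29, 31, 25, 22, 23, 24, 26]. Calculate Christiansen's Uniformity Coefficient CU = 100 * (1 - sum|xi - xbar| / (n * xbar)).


xbar = 212 / 8 = 26.500
sum|xi - xbar| = 25
CU = 100 * (1 - 25 / (8 * 26.500))
   = 100 * (1 - 0.1179)
   = 88.21%


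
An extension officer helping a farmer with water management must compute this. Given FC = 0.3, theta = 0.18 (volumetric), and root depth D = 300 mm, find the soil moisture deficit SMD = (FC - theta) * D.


SMD = (FC - theta) * D
    = (0.3 - 0.18) * 300
    = 0.120 * 300
    = 36 mm


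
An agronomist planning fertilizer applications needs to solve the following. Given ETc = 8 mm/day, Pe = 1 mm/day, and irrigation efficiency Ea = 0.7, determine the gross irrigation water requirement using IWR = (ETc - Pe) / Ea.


IWR = (ETc - Pe) / Ea
    = (8 - 1) / 0.7
    = 7 / 0.7
    = 10 mm/day


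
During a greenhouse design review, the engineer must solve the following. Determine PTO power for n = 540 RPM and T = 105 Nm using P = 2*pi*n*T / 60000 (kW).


P = 2*pi*n*T / 60000
  = 2*pi * 540 * 105 / 60000
  = 356256.61 / 60000
  = 5.94 kW


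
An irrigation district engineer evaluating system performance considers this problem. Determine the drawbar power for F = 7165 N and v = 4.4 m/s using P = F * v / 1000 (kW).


P = F * v / 1000
  = 7165 * 4.4 / 1000
  = 31526 / 1000
  = 31.53 kW


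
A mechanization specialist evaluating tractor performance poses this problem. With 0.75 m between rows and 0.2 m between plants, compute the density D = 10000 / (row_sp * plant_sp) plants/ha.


D = 10000 / (row_sp * plant_sp)
  = 10000 / (0.75 * 0.2)
  = 10000 / 0.1500
  = 66666.67 plants/ha


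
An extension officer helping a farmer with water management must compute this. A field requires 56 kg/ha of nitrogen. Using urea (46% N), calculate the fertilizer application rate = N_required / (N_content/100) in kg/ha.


Rate = N_required / (N_content / 100)
     = 56 / (46 / 100)
     = 56 / 0.46
     = 121.74 kg/ha


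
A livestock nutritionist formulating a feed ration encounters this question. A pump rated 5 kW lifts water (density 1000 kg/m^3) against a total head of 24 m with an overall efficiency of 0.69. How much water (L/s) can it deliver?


Q = (P * 1000 * eta) / (rho * g * H)
  = (5 * 1000 * 0.69) / (1000 * 9.81 * 24)
  = 3450 / 235440
  = 0.01465 m^3/s = 14.65 L/s


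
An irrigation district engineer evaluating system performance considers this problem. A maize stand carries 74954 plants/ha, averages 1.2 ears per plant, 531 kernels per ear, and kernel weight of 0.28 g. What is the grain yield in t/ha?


Y = density * ears * kernels * kw
  = 74954 * 1.2 * 531 * 0.28 g/ha
  = 13372992.86 g/ha
  = 13372.99 kg/ha = 13.37 t/ha


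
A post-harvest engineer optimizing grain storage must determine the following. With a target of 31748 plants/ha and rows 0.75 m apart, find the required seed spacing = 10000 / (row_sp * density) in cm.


spacing = 10000 / (row_sp * density)
        = 10000 / (0.75 * 31748)
        = 10000 / 23811
        = 0.41997 m = 42.00 cm


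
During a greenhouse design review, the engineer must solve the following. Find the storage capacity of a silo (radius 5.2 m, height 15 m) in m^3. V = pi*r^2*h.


V = pi * r^2 * h
  = pi * 5.2^2 * 15
  = pi * 27.04 * 15
  = 1274.23 m^3


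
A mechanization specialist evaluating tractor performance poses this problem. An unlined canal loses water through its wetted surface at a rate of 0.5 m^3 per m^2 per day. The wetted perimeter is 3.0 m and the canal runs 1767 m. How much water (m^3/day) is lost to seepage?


S = C * P * L
  = 0.5 * 3.0 * 1767
  = 2650.50 m^3/day


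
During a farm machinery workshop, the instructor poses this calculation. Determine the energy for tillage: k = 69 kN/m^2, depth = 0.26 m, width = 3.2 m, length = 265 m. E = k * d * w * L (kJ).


E = k * d * w * L
  = 69 * 0.26 * 3.2 * 265
  = 15213.12 kJ


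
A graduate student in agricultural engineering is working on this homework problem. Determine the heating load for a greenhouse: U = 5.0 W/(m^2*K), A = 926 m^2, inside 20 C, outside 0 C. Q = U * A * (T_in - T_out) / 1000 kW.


dT = 20 - (0) = 20 K
Q = U * A * dT
  = 5.0 * 926 * 20
  = 92600 W = 92.60 kW


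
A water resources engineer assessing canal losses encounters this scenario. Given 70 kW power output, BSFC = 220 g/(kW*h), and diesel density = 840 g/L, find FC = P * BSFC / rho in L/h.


FC = P * BSFC / rho_fuel
   = 70 * 220 / 840
   = 15400 / 840
   = 18.33 L/h


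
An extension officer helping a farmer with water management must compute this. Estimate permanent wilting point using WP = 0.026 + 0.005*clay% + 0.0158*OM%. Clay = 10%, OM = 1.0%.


WP = 0.026 + 0.005*10 + 0.0158*1.0
   = 0.026 + 0.0500 + 0.0158
   = 0.0918


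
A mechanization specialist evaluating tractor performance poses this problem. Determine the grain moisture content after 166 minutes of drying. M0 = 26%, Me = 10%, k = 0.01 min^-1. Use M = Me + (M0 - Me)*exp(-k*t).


M = Me + (M0 - Me) * e^(-k*t)
  = 10 + (26 - 10) * e^(-0.01*166)
  = 10 + 16 * e^(-1.660)
  = 10 + 16 * 0.19014
  = 10 + 3.0422
  = 13.04%


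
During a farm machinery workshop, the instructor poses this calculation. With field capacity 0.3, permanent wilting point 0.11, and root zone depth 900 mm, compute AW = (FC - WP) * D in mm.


AW = (FC - WP) * D
   = (0.3 - 0.11) * 900
   = 0.19 * 900
   = 171 mm


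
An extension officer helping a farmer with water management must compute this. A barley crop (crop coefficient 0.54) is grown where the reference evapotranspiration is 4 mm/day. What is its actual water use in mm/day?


ETc = Kc * ET0
    = 0.54 * 4
    = 2.16 mm/day


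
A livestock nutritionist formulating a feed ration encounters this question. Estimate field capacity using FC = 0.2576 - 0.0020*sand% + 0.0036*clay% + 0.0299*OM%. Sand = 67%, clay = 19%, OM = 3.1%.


FC = 0.2576 - 0.0020*67 + 0.0036*19 + 0.0299*3.1
   = 0.2576 - 0.1340 + 0.0684 + 0.0927
   = 0.2847


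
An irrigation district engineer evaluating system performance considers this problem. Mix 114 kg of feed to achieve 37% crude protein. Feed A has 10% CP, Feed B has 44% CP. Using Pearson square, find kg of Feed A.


parts_A = CP_b - target = 44 - 37 = 7
parts_B = target - CP_a = 37 - 10 = 27
total_parts = 7 + 27 = 34
Feed A = 114 * 7 / 34 = 23.47 kg
Feed B = 114 * 27 / 34 = 90.53 kg

23.47 kg


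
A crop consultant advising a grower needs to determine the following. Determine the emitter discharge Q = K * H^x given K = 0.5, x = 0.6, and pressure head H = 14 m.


Q = K * H^x
  = 0.5 * 14^0.6
  = 0.5 * 4.8717
  = 2.44 L/h


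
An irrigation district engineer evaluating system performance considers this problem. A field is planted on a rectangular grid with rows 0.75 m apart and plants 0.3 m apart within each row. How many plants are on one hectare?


D = 10000 / (row_sp * plant_sp)
  = 10000 / (0.75 * 0.3)
  = 10000 / 0.2250
  = 44444.44 plants/ha


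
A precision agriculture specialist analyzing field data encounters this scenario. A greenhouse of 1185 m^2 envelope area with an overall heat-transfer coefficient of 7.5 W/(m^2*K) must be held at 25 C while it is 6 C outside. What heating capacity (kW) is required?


dT = 25 - (6) = 19 K
Q = U * A * dT
  = 7.5 * 1185 * 19
  = 168862.50 W = 168.86 kW


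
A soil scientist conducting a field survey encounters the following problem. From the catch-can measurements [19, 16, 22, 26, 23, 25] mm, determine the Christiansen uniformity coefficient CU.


xbar = 131 / 6 = 21.833
sum|xi - xbar| = 17.333
CU = 100 * (1 - 17.333 / (6 * 21.833))
   = 100 * (1 - 0.1323)
   = 86.77%


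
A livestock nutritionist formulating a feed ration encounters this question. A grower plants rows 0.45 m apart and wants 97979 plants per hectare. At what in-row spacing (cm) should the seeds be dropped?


spacing = 10000 / (row_sp * density)
        = 10000 / (0.45 * 97979)
        = 10000 / 44090.55
        = 0.22681 m = 22.68 cm


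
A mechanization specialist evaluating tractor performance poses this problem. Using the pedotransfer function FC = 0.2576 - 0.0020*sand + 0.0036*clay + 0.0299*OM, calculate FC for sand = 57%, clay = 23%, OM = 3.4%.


FC = 0.2576 - 0.0020*57 + 0.0036*23 + 0.0299*3.4
   = 0.2576 - 0.1140 + 0.0828 + 0.1017
   = 0.3281


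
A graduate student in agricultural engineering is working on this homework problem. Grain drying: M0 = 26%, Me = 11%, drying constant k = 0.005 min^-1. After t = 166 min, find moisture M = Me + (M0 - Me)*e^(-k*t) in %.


M = Me + (M0 - Me) * e^(-k*t)
  = 11 + (26 - 11) * e^(-0.005*166)
  = 11 + 15 * e^(-0.830)
  = 11 + 15 * 0.43605
  = 11 + 6.5407
  = 17.54%


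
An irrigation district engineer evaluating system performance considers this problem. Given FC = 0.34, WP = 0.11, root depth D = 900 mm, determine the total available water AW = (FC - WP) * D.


AW = (FC - WP) * D
   = (0.34 - 0.11) * 900
   = 0.23 * 900
   = 207 mm


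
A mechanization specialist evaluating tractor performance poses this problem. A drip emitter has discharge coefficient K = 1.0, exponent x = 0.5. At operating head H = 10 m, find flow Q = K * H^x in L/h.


Q = K * H^x
  = 1.0 * 10^0.5
  = 1.0 * 3.1623
  = 3.16 L/h


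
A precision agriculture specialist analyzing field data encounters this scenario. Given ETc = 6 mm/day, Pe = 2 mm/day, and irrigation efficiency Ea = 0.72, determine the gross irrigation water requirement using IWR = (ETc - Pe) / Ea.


IWR = (ETc - Pe) / Ea
    = (6 - 2) / 0.72
    = 4 / 0.72
    = 5.56 mm/day


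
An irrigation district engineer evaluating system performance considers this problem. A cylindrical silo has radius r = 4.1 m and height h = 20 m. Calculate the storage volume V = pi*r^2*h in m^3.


V = pi * r^2 * h
  = pi * 4.1^2 * 20
  = pi * 16.81 * 20
  = 1056.20 m^3


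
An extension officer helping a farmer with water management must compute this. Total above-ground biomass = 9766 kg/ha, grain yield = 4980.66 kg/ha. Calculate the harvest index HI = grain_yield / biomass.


HI = grain_yield / biomass
   = 4980.66 / 9766
   = 0.51


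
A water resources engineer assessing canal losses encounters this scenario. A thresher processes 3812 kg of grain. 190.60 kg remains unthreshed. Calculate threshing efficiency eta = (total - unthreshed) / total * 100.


eta = (total - unthreshed) / total * 100
    = (3812 - 190.60) / 3812 * 100
    = 3621.40 / 3812 * 100
    = 95%


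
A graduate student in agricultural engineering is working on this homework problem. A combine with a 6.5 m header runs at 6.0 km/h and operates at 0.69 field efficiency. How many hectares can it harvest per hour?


C = w * v * eta_f / 10
  = 6.5 * 6.0 * 0.69 / 10
  = 26.91 / 10
  = 2.69 ha/h


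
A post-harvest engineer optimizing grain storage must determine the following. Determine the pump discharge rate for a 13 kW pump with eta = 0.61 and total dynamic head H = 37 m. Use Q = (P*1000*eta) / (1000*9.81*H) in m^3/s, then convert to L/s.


Q = (P * 1000 * eta) / (rho * g * H)
  = (13 * 1000 * 0.61) / (1000 * 9.81 * 37)
  = 7930 / 362970
  = 0.02185 m^3/s = 21.85 L/s


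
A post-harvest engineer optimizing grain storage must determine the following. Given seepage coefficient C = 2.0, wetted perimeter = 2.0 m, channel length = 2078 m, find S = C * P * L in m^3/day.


S = C * P * L
  = 2.0 * 2.0 * 2078
  = 8312 m^3/day


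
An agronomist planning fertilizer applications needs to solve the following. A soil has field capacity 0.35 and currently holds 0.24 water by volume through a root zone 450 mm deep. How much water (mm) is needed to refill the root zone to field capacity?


SMD = (FC - theta) * D
    = (0.35 - 0.24) * 450
    = 0.110 * 450
    = 49.50 mm


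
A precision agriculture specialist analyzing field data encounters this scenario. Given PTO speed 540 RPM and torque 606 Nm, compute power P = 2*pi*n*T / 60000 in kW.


P = 2*pi*n*T / 60000
  = 2*pi * 540 * 606 / 60000
  = 2056109.56 / 60000
  = 34.27 kW


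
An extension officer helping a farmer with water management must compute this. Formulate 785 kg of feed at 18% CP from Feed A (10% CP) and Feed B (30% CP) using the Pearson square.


parts_A = CP_b - target = 30 - 18 = 12
parts_B = target - CP_a = 18 - 10 = 8
total_parts = 12 + 8 = 20
Feed A = 785 * 12 / 20 = 471 kg
Feed B = 785 * 8 / 20 = 314 kg

471 kg


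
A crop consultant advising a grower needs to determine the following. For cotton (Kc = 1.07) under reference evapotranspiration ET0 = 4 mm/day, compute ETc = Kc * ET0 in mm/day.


ETc = Kc * ET0
    = 1.07 * 4
    = 4.28 mm/day


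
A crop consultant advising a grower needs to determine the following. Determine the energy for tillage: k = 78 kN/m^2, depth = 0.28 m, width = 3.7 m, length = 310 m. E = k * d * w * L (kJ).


E = k * d * w * L
  = 78 * 0.28 * 3.7 * 310
  = 25050.48 kJ


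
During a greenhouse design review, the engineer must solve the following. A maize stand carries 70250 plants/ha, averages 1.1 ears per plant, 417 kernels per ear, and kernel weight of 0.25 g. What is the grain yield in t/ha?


Y = density * ears * kernels * kw
  = 70250 * 1.1 * 417 * 0.25 g/ha
  = 8055918.75 g/ha
  = 8055.92 kg/ha = 8.06 t/ha


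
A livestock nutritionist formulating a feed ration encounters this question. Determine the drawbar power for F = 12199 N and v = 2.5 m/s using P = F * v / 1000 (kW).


P = F * v / 1000
  = 12199 * 2.5 / 1000
  = 30497.50 / 1000
  = 30.50 kW


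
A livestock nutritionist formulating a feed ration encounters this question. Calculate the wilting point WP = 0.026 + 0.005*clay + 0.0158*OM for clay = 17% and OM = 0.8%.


WP = 0.026 + 0.005*17 + 0.0158*0.8
   = 0.026 + 0.0850 + 0.0126
   = 0.1236


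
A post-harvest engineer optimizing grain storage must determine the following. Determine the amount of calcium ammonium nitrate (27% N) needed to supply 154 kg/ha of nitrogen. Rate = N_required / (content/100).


Rate = N_required / (N_content / 100)
     = 154 / (27 / 100)
     = 154 / 0.27
     = 570.37 kg/ha


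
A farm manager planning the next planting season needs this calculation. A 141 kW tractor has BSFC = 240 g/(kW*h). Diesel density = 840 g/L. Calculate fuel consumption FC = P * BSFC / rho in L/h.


FC = P * BSFC / rho_fuel
   = 141 * 240 / 840
   = 33840 / 840
   = 40.29 L/h


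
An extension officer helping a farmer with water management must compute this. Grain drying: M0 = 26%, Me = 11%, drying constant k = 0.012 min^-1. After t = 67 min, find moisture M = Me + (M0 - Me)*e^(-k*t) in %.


M = Me + (M0 - Me) * e^(-k*t)
  = 11 + (26 - 11) * e^(-0.012*67)
  = 11 + 15 * e^(-0.804)
  = 11 + 15 * 0.44754
  = 11 + 6.7130
  = 17.71%


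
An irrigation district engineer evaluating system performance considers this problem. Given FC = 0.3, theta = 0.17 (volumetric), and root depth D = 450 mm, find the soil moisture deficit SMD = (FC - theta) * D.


SMD = (FC - theta) * D
    = (0.3 - 0.17) * 450
    = 0.130 * 450
    = 58.50 mm


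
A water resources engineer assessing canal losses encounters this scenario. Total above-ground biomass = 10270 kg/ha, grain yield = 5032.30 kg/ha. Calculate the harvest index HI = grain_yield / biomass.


HI = grain_yield / biomass
   = 5032.30 / 10270
   = 0.49


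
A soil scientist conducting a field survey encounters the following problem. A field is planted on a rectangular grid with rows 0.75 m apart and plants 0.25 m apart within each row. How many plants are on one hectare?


D = 10000 / (row_sp * plant_sp)
  = 10000 / (0.75 * 0.25)
  = 10000 / 0.1875
  = 53333.33 plants/ha


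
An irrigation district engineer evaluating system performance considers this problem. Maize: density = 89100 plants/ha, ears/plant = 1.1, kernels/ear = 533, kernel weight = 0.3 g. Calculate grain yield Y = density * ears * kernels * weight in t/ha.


Y = density * ears * kernels * kw
  = 89100 * 1.1 * 533 * 0.3 g/ha
  = 15671799.00 g/ha
  = 15671.80 kg/ha = 15.67 t/ha


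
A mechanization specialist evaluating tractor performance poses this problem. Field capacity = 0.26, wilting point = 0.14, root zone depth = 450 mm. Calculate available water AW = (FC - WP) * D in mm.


AW = (FC - WP) * D
   = (0.26 - 0.14) * 450
   = 0.12 * 450
   = 54 mm
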